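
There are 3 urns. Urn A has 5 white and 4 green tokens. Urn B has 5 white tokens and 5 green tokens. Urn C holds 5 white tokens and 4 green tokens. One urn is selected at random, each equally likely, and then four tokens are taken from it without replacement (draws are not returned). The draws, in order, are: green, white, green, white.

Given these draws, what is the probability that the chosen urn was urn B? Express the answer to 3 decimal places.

Under each hypothesis, the probability of the observed sequence is: P(data | urn A) = (4/9)(5/8)(3/7)(4/6) = 5/63; P(data | urn B) = (5/10)(5/9)(4/8)(4/7) = 5/63; P(data | urn C) = (4/9)(5/8)(3/7)(4/6) = 5/63.
Multiplying each by its prior: 1/3 · 5/63 = 5/189, 1/3 · 5/63 = 5/189, 1/3 · 5/63 = 5/189; these sum to 5/63.
Therefore the posterior P(urn B | data) = (5/189) / (5/63) = 1/3.

0.333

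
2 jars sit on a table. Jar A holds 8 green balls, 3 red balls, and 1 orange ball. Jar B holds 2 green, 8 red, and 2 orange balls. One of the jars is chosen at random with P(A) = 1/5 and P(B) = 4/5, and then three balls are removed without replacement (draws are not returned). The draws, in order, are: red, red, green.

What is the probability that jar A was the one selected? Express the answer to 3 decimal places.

For each hypothesis, P(data | H) works out to: P(data | jar A) = (3/12)(2/11)(8/10) = 2/55; P(data | jar B) = (8/12)(7/11)(2/10) = 14/165.
The prior-weighted likelihoods are 1/5 · 2/55 = 2/275, 4/5 · 14/165 = 56/825; with total 62/825.
By Bayes' rule, P(jar A | data) = (2/275) / (62/825) = 3/31.

0.097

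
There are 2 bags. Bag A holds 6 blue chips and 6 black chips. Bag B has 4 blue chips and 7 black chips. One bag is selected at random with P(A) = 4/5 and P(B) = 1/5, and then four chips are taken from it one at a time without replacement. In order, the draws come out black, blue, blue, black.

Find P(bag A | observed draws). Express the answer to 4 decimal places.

0.8264

For each hypothesis, P(data | H) works out to: P(data | bag A) = (6/12)(6/11)(5/10)(5/9) = 5/66; P(data | bag B) = (7/11)(4/10)(3/9)(6/8) = 7/110.
The prior-weighted likelihoods are 4/5 · 5/66 = 2/33, 1/5 · 7/110 = 7/550; summing to 11/150.
So P(bag A | data) = (2/33) / (11/150) = 100/121.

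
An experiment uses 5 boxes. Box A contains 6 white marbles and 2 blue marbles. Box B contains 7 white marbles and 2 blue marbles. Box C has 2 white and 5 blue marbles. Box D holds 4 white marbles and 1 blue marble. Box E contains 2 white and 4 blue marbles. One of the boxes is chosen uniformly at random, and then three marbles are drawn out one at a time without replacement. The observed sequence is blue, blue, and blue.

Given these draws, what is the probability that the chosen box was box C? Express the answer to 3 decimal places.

0.588

Compute the likelihood of the observed sequence for each case: P(data | box A) = (2/8)(1/7)(0/6) = 0; P(data | box B) = (2/9)(1/8)(0/7) = 0; P(data | box C) = (5/7)(4/6)(3/5) = 2/7; P(data | box D) = (1/5)(0/4) = 0; P(data | box E) = (4/6)(3/5)(2/4) = 1/5.
Multiplying each by its prior: 1/5 · 0 = 0, 1/5 · 0 = 0, 1/5 · 2/7 = 2/35, 1/5 · 0 = 0, 1/5 · 1/5 = 1/25; with total 17/175.
Therefore the posterior P(box C | data) = (2/35) / (17/175) = 10/17.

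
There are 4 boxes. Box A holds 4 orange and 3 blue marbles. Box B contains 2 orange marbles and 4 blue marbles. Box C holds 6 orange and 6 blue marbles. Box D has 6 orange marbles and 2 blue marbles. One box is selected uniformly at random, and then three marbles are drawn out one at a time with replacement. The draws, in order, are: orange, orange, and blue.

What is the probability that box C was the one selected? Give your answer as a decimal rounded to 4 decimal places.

0.2606

The likelihood of the observed sequence under each hypothesis: P(data | box A) = (4/7)(4/7)(3/7) = 0.13994; P(data | box B) = (2/6)(2/6)(4/6) = 0.074074; P(data | box C) = (6/12)(6/12)(6/12) = 0.125; P(data | box D) = (6/8)(6/8)(2/8) = 0.14062.
Weighting by the prior gives 1/4 · 0.13994 = 0.034985, 1/4 · 0.074074 = 0.018519, 1/4 · 0.125 = 0.03125, 1/4 · 0.14062 = 0.035156; with total 0.11991.
Therefore the posterior P(box C | data) = (0.03125) / (0.11991) = 0.26061.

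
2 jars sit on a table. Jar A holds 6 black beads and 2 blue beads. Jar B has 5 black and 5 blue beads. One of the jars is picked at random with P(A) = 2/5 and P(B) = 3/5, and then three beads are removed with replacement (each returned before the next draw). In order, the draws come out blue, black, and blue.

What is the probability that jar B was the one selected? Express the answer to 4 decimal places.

0.8000

The likelihood of the observed sequence under each hypothesis: P(data | jar A) = (2/8)(6/8)(2/8) = 3/64; P(data | jar B) = (5/10)(5/10)(5/10) = 1/8.
The prior-weighted likelihoods are 2/5 · 3/64 = 3/160, 3/5 · 1/8 = 3/40; these sum to 3/32.
Therefore the posterior P(jar B | data) = (3/40) / (3/32) = 4/5.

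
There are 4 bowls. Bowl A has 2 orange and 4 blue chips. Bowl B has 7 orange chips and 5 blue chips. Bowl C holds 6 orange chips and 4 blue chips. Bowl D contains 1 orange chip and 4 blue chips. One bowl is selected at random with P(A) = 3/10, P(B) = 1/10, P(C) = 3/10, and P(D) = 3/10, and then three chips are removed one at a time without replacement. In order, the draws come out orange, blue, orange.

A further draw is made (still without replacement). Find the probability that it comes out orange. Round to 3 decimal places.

0.435

For each hypothesis, P(data | H) works out to: P(data | bowl A) = (2/6)(4/5)(1/4) = 0.066667; P(data | bowl B) = (7/12)(5/11)(6/10) = 0.15909; P(data | bowl C) = (6/10)(4/9)(5/8) = 0.16667; P(data | bowl D) = (1/5)(4/4)(0/3) = 0.
Weighting by the prior gives 3/10 · 0.066667 = 0.02, 1/10 · 0.15909 = 0.015909, 3/10 · 0.16667 = 0.05, 3/10 · 0 = 0; these sum to 0.085909.
Dividing through by the total gives posterior P(bowl A | data) = 0.2328, P(bowl B | data) = 0.18519, P(bowl C | data) = 0.58201, P(bowl D | data) = 0.
The predictive probability is P(orange next | data) = (0)(0.2328) + (5/9)(0.18519) + (4/7)(0.58201) = 0.43546.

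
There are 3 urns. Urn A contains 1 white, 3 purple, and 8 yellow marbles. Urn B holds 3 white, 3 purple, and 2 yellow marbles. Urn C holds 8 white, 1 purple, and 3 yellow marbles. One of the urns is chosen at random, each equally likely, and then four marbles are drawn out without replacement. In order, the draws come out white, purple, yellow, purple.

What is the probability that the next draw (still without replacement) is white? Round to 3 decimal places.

0.421

The likelihood of the observed sequence under each hypothesis: P(data | urn A) = (1/12)(3/11)(8/10)(2/9) = 0.0040404; P(data | urn B) = (3/8)(3/7)(2/6)(2/5) = 0.021429; P(data | urn C) = (8/12)(1/11)(3/10)(0/9) = 0.
Weighting by the prior gives 1/3 · 0.0040404 = 0.0013468, 1/3 · 0.021429 = 0.0071429, 1/3 · 0 = 0; these sum to 0.0084897.
The posterior is then P(urn A | data) = 0.15864, P(urn B | data) = 0.84136, P(urn C | data) = 0.
The predictive probability is P(white next | data) = (0)(0.15864) + (1/2)(0.84136) = 0.42068.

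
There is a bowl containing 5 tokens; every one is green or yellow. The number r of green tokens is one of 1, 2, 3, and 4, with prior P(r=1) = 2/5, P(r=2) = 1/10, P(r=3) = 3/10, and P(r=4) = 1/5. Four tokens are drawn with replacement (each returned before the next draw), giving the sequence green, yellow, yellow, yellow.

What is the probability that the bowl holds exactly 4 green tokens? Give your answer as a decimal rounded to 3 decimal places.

0.021

Under each hypothesis, the probability of the observed sequence is: P(data | r = 1) = (1/5)(4/5)(4/5)(4/5) = 0.1024; P(data | r = 2) = (2/5)(3/5)(3/5)(3/5) = 0.0864; P(data | r = 3) = (3/5)(2/5)(2/5)(2/5) = 0.0384; P(data | r = 4) = (4/5)(1/5)(1/5)(1/5) = 0.0064.
Weighting by the prior gives 2/5 · 0.1024 = 0.04096, 1/10 · 0.0864 = 0.00864, 3/10 · 0.0384 = 0.01152, 1/5 · 0.0064 = 0.00128; these sum to 0.0624.
Hence P(r = 4 | data) = (0.00128) / (0.0624) = 0.020513.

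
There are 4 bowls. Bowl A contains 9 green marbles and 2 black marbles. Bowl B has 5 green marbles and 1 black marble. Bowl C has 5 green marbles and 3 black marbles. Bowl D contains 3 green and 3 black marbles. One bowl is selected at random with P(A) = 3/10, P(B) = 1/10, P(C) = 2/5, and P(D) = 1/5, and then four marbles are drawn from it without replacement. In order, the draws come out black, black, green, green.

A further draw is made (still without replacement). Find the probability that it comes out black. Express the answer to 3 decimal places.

For each hypothesis, P(data | H) works out to: P(data | bowl A) = (2/11)(1/10)(9/9)(8/8) = 0.018182; P(data | bowl B) = (1/6)(0/5) = 0; P(data | bowl C) = (3/8)(2/7)(5/6)(4/5) = 0.071429; P(data | bowl D) = (3/6)(2/5)(3/4)(2/3) = 0.1.
Weighting by the prior gives 3/10 · 0.018182 = 0.0054545, 1/10 · 0 = 0, 2/5 · 0.071429 = 0.028571, 1/5 · 0.1 = 0.02; these sum to 0.054026.
The posterior is then P(bowl A | data) = 0.10096, P(bowl B | data) = 0, P(bowl C | data) = 0.52885, P(bowl D | data) = 0.37019.
Averaging over the posterior, P(black next | data) = (0)(0.10096) + (1/4)(0.52885) + (1/2)(0.37019) = 0.31731.

0.317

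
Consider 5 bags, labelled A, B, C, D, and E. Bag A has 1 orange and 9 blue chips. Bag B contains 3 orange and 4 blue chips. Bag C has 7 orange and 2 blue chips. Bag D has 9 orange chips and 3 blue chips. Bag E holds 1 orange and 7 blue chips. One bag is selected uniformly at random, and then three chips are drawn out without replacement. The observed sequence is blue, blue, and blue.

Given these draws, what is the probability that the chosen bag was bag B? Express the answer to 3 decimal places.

Compute the likelihood of the observed sequence for each case: P(data | bag A) = (9/10)(8/9)(7/8) = 0.7; P(data | bag B) = (4/7)(3/6)(2/5) = 0.11429; P(data | bag C) = (2/9)(1/8)(0/7) = 0; P(data | bag D) = (3/12)(2/11)(1/10) = 0.0045455; P(data | bag E) = (7/8)(6/7)(5/6) = 0.625.
Weighting by the prior gives 1/5 · 0.7 = 0.14, 1/5 · 0.11429 = 0.022857, 1/5 · 0 = 0, 1/5 · 0.0045455 = 0.00090909, 1/5 · 0.625 = 0.125; these sum to 0.28877.
So P(bag B | data) = (0.022857) / (0.28877) = 0.079154.

0.079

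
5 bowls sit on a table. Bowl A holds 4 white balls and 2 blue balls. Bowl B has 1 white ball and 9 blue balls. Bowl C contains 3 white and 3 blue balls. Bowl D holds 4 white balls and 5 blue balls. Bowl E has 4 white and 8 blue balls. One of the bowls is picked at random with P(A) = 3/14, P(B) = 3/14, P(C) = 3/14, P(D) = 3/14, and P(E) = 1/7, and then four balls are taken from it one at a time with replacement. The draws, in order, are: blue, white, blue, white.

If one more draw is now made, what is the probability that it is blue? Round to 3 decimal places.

0.518

Compute the likelihood of the observed sequence for each case: P(data | bowl A) = (2/6)(4/6)(2/6)(4/6) = 0.049383; P(data | bowl B) = (9/10)(1/10)(9/10)(1/10) = 0.0081; P(data | bowl C) = (3/6)(3/6)(3/6)(3/6) = 0.0625; P(data | bowl D) = (5/9)(4/9)(5/9)(4/9) = 0.060966; P(data | bowl E) = (8/12)(4/12)(8/12)(4/12) = 0.049383.
Weighting by the prior gives 3/14 · 0.049383 = 0.010582, 3/14 · 0.0081 = 0.0017357, 3/14 · 0.0625 = 0.013393, 3/14 · 0.060966 = 0.013064, 1/7 · 0.049383 = 0.0070547; with total 0.045829.
The posterior is then P(bowl A | data) = 0.2309, P(bowl B | data) = 0.037873, P(bowl C | data) = 0.29223, P(bowl D | data) = 0.28506, P(bowl E | data) = 0.15393.
Averaging over the posterior, P(blue next | data) = (1/3)(0.2309) + (9/10)(0.037873) + (1/2)(0.29223) + (5/9)(0.28506) + (2/3)(0.15393) = 0.51816.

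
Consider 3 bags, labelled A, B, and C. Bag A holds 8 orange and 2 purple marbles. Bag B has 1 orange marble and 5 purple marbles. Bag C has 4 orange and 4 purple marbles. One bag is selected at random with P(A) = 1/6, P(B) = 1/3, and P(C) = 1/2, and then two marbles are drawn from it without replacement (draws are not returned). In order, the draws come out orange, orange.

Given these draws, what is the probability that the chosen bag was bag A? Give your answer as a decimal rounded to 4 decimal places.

0.4918

Under each hypothesis, the probability of the observed sequence is: P(data | bag A) = (8/10)(7/9) = 0.62222; P(data | bag B) = (1/6)(0/5) = 0; P(data | bag C) = (4/8)(3/7) = 0.21429.
Multiplying each by its prior: 1/6 · 0.62222 = 0.1037, 1/3 · 0 = 0, 1/2 · 0.21429 = 0.10714; with total 0.21085.
Therefore the posterior P(bag A | data) = (0.1037) / (0.21085) = 0.49184.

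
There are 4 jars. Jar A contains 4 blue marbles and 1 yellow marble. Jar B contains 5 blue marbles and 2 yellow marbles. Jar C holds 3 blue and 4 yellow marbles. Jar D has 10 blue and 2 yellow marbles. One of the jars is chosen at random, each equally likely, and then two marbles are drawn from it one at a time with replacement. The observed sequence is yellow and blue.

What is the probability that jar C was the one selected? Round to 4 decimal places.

0.3275

For each hypothesis, P(data | H) works out to: P(data | jar A) = (1/5)(4/5) = 0.16; P(data | jar B) = (2/7)(5/7) = 0.20408; P(data | jar C) = (4/7)(3/7) = 0.2449; P(data | jar D) = (2/12)(10/12) = 0.13889.
The prior-weighted likelihoods are 1/4 · 0.16 = 0.04, 1/4 · 0.20408 = 0.05102, 1/4 · 0.2449 = 0.061224, 1/4 · 0.13889 = 0.034722; summing to 0.18697.
Therefore the posterior P(jar C | data) = (0.061224) / (0.18697) = 0.32746.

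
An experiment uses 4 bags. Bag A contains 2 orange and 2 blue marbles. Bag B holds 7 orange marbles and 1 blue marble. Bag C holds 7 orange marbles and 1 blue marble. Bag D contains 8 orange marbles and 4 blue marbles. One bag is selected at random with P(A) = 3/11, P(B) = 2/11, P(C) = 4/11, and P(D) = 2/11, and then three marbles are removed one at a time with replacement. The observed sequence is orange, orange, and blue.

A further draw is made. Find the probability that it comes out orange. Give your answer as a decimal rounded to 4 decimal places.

For each hypothesis, P(data | H) works out to: P(data | bag A) = (2/4)(2/4)(2/4) = 0.125; P(data | bag B) = (7/8)(7/8)(1/8) = 0.095703; P(data | bag C) = (7/8)(7/8)(1/8) = 0.095703; P(data | bag D) = (8/12)(8/12)(4/12) = 0.14815.
Weighting by the prior gives 3/11 · 0.125 = 0.034091, 2/11 · 0.095703 = 0.017401, 4/11 · 0.095703 = 0.034801, 2/11 · 0.14815 = 0.026936; with total 0.11323.
Dividing through by the total gives posterior P(bag A | data) = 0.30108, P(bag B | data) = 0.15368, P(bag C | data) = 0.30735, P(bag D | data) = 0.23789.
Averaging over the posterior, P(orange next | data) = (1/2)(0.30108) + (7/8)(0.15368) + (7/8)(0.30735) + (2/3)(0.23789) = 0.71253.

0.7125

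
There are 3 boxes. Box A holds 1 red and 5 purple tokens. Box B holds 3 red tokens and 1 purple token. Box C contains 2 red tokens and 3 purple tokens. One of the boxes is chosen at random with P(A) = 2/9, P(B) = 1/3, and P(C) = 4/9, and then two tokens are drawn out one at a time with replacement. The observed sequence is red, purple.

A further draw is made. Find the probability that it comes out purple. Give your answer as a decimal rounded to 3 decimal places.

0.527

Compute the likelihood of the observed sequence for each case: P(data | box A) = (1/6)(5/6) = 0.13889; P(data | box B) = (3/4)(1/4) = 0.1875; P(data | box C) = (2/5)(3/5) = 0.24.
Weighting by the prior gives 2/9 · 0.13889 = 0.030864, 1/3 · 0.1875 = 0.0625, 4/9 · 0.24 = 0.10667; these sum to 0.20003.
Dividing through by the total gives posterior P(box A | data) = 0.1543, P(box B | data) = 0.31245, P(box C | data) = 0.53325.
The predictive probability is P(purple next | data) = (5/6)(0.1543) + (1/4)(0.31245) + (3/5)(0.53325) = 0.52664.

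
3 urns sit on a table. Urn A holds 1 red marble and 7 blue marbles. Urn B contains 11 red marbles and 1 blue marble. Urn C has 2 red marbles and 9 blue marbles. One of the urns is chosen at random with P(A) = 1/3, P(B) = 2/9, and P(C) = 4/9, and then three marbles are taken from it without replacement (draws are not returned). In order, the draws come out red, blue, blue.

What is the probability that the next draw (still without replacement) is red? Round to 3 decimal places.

Compute the likelihood of the observed sequence for each case: P(data | urn A) = (1/8)(7/7)(6/6) = 0.125; P(data | urn B) = (11/12)(1/11)(0/10) = 0; P(data | urn C) = (2/11)(9/10)(8/9) = 0.14545.
Multiplying each by its prior: 1/3 · 0.125 = 0.041667, 2/9 · 0 = 0, 4/9 · 0.14545 = 0.064646; summing to 0.10631.
The posterior is then P(urn A | data) = 0.39192, P(urn B | data) = 0, P(urn C | data) = 0.60808.
So P(red next | data) = Σ P(red next | H) P(H | data) = (0)(0.39192) + (1/8)(0.60808) = 0.07601.

0.076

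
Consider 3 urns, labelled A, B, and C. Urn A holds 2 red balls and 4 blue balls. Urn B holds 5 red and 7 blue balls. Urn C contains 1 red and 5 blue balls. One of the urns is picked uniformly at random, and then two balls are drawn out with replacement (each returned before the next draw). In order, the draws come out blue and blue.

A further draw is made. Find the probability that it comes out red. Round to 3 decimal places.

0.274

Compute the likelihood of the observed sequence for each case: P(data | urn A) = (4/6)(4/6) = 4/9; P(data | urn B) = (7/12)(7/12) = 49/144; P(data | urn C) = (5/6)(5/6) = 25/36.
Multiplying each by its prior: 1/3 · 4/9 = 4/27, 1/3 · 49/144 = 49/432, 1/3 · 25/36 = 25/108; with total 71/144.
The posterior is then P(urn A | data) = 0.30047, P(urn B | data) = 0.23005, P(urn C | data) = 0.46948.
So P(red next | data) = Σ P(red next | H) P(H | data) = (1/3)(0.30047) + (5/12)(0.23005) + (1/6)(0.46948) = 0.27426.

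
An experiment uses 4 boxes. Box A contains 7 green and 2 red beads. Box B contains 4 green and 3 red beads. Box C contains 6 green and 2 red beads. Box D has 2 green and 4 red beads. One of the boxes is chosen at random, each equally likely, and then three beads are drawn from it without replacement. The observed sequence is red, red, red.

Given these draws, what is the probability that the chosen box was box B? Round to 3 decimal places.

For each hypothesis, P(data | H) works out to: P(data | box A) = (2/9)(1/8)(0/7) = 0; P(data | box B) = (3/7)(2/6)(1/5) = 1/35; P(data | box C) = (2/8)(1/7)(0/6) = 0; P(data | box D) = (4/6)(3/5)(2/4) = 1/5.
Weighting by the prior gives 1/4 · 0 = 0, 1/4 · 1/35 = 1/140, 1/4 · 0 = 0, 1/4 · 1/5 = 1/20; with total 2/35.
Therefore the posterior P(box B | data) = (1/140) / (2/35) = 1/8.

0.125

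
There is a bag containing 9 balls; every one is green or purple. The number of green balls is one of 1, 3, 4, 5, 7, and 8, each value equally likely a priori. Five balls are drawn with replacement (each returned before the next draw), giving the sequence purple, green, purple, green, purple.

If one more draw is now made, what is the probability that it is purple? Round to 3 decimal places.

Under each hypothesis, the probability of the observed sequence is: P(data | r = 1) = (8/9)(1/9)(8/9)(1/9)(8/9) = 0.0086708; P(data | r = 3) = (6/9)(3/9)(6/9)(3/9)(6/9) = 0.032922; P(data | r = 4) = (5/9)(4/9)(5/9)(4/9)(5/9) = 0.03387; P(data | r = 5) = (4/9)(5/9)(4/9)(5/9)(4/9) = 0.027096; P(data | r = 7) = (2/9)(7/9)(2/9)(7/9)(2/9) = 0.0066386; P(data | r = 8) = (1/9)(8/9)(1/9)(8/9)(1/9) = 0.0010838.
Weighting by the prior gives 1/6 · 0.0086708 = 0.0014451, 1/6 · 0.032922 = 0.005487, 1/6 · 0.03387 = 0.005645, 1/6 · 0.027096 = 0.004516, 1/6 · 0.0066386 = 0.0011064, 1/6 · 0.0010838 = 0.00018064; these sum to 0.01838.
Normalising, the posterior is P(r = 1 | data) = 0.078624, P(r = 3 | data) = 0.29853, P(r = 4 | data) = 0.30713, P(r = 5 | data) = 0.2457, P(r = 7 | data) = 0.060197, P(r = 8 | data) = 0.009828.
The predictive probability is P(purple next | data) = (8/9)(0.078624) + (2/3)(0.29853) + (5/9)(0.30713) + (4/9)(0.2457) + (2/9)(0.060197) + (1/9)(0.009828) = 0.5632.

0.563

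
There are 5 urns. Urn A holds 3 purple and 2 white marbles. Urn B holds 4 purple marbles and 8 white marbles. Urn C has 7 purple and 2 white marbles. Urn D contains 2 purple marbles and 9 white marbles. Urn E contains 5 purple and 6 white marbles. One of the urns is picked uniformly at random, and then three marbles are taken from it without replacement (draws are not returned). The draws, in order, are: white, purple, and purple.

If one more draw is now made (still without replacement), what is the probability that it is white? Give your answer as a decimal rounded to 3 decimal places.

0.481

Compute the likelihood of the observed sequence for each case: P(data | urn A) = (2/5)(3/4)(2/3) = 0.2; P(data | urn B) = (8/12)(4/11)(3/10) = 0.072727; P(data | urn C) = (2/9)(7/8)(6/7) = 0.16667; P(data | urn D) = (9/11)(2/10)(1/9) = 0.018182; P(data | urn E) = (6/11)(5/10)(4/9) = 0.12121.
Multiplying each by its prior: 1/5 · 0.2 = 0.04, 1/5 · 0.072727 = 0.014545, 1/5 · 0.16667 = 0.033333, 1/5 · 0.018182 = 0.0036364, 1/5 · 0.12121 = 0.024242; summing to 0.11576.
Dividing through by the total gives posterior P(urn A | data) = 0.34555, P(urn B | data) = 0.12565, P(urn C | data) = 0.28796, P(urn D | data) = 0.031414, P(urn E | data) = 0.20942.
So P(white next | data) = Σ P(white next | H) P(H | data) = (1/2)(0.34555) + (7/9)(0.12565) + (1/6)(0.28796) + (1)(0.031414) + (5/8)(0.20942) = 0.4808.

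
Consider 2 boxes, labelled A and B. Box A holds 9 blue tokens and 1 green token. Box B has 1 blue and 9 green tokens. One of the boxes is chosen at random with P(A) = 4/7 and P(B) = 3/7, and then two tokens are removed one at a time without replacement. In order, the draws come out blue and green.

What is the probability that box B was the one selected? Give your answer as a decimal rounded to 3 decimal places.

For each hypothesis, P(data | H) works out to: P(data | box A) = (9/10)(1/9) = 1/10; P(data | box B) = (1/10)(9/9) = 1/10.
Multiplying each by its prior: 4/7 · 1/10 = 2/35, 3/7 · 1/10 = 3/70; with total 1/10.
Hence P(box B | data) = (3/70) / (1/10) = 3/7.

0.429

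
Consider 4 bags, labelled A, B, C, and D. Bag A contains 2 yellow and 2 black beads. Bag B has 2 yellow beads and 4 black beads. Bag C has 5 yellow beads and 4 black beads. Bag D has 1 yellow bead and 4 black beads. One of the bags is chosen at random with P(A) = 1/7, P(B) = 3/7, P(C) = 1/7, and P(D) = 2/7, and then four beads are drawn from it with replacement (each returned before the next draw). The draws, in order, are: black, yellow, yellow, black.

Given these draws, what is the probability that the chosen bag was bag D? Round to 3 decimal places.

Compute the likelihood of the observed sequence for each case: P(data | bag A) = (2/4)(2/4)(2/4)(2/4) = 0.0625; P(data | bag B) = (4/6)(2/6)(2/6)(4/6) = 0.049383; P(data | bag C) = (4/9)(5/9)(5/9)(4/9) = 0.060966; P(data | bag D) = (4/5)(1/5)(1/5)(4/5) = 0.0256.
Multiplying each by its prior: 1/7 · 0.0625 = 0.0089286, 3/7 · 0.049383 = 0.021164, 1/7 · 0.060966 = 0.0087095, 2/7 · 0.0256 = 0.0073143; with total 0.046116.
So P(bag D | data) = (0.0073143) / (0.046116) = 0.15861.

0.159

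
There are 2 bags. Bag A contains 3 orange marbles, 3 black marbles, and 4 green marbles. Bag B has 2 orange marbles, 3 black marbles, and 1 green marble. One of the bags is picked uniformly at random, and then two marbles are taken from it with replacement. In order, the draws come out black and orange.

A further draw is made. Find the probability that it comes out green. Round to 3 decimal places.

0.248

For each hypothesis, P(data | H) works out to: P(data | bag A) = (3/10)(3/10) = 9/100; P(data | bag B) = (3/6)(2/6) = 1/6.
Multiplying each by its prior: 1/2 · 9/100 = 9/200, 1/2 · 1/6 = 1/12; these sum to 77/600.
Dividing through by the total gives posterior P(bag A | data) = 27/77, P(bag B | data) = 50/77.
The predictive probability is P(green next | data) = (2/5)(27/77) + (1/6)(50/77) = 41/165.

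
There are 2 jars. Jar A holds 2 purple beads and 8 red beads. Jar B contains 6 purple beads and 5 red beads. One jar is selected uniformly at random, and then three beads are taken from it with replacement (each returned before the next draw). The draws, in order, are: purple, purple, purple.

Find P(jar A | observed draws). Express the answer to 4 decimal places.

0.0470

The likelihood of the observed sequence under each hypothesis: P(data | jar A) = (2/10)(2/10)(2/10) = 0.008; P(data | jar B) = (6/11)(6/11)(6/11) = 0.16228.
Multiplying each by its prior: 1/2 · 0.008 = 0.004, 1/2 · 0.16228 = 0.081142; summing to 0.085142.
So P(jar A | data) = (0.004) / (0.085142) = 0.04698.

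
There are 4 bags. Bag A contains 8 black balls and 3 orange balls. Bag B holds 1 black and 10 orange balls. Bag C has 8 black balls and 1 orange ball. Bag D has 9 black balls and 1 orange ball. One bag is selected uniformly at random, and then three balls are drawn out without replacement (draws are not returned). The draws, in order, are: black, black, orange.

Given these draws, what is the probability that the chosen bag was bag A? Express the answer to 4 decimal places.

0.4456

Under each hypothesis, the probability of the observed sequence is: P(data | bag A) = (8/11)(7/10)(3/9) = 0.1697; P(data | bag B) = (1/11)(0/10) = 0; P(data | bag C) = (8/9)(7/8)(1/7) = 0.11111; P(data | bag D) = (9/10)(8/9)(1/8) = 0.1.
The prior-weighted likelihoods are 1/4 · 0.1697 = 0.042424, 1/4 · 0 = 0, 1/4 · 0.11111 = 0.027778, 1/4 · 0.1 = 0.025; summing to 0.095202.
So P(bag A | data) = (0.042424) / (0.095202) = 0.44562.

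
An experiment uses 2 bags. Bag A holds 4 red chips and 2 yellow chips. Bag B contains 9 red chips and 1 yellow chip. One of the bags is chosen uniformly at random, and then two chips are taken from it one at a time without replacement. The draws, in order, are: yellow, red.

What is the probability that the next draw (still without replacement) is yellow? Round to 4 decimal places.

0.1818

The likelihood of the observed sequence under each hypothesis: P(data | bag A) = (2/6)(4/5) = 4/15; P(data | bag B) = (1/10)(9/9) = 1/10.
Multiplying each by its prior: 1/2 · 4/15 = 2/15, 1/2 · 1/10 = 1/20; with total 11/60.
Normalising, the posterior is P(bag A | data) = 8/11, P(bag B | data) = 3/11.
So P(yellow next | data) = Σ P(yellow next | H) P(H | data) = (1/4)(8/11) + (0)(3/11) = 2/11.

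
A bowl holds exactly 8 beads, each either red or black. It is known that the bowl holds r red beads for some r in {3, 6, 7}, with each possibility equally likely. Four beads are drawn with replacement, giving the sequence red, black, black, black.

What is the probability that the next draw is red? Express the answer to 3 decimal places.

For each hypothesis, P(data | H) works out to: P(data | r = 3) = (3/8)(5/8)(5/8)(5/8) = 0.091553; P(data | r = 6) = (6/8)(2/8)(2/8)(2/8) = 0.011719; P(data | r = 7) = (7/8)(1/8)(1/8)(1/8) = 0.001709.
Multiplying each by its prior: 1/3 · 0.091553 = 0.030518, 1/3 · 0.011719 = 0.0039062, 1/3 · 0.001709 = 0.00056966; these sum to 0.034993.
Normalising, the posterior is P(r = 3 | data) = 0.87209, P(r = 6 | data) = 0.11163, P(r = 7 | data) = 0.016279.
The predictive probability is P(red next | data) = (3/8)(0.87209) + (3/4)(0.11163) + (7/8)(0.016279) = 0.425.

0.425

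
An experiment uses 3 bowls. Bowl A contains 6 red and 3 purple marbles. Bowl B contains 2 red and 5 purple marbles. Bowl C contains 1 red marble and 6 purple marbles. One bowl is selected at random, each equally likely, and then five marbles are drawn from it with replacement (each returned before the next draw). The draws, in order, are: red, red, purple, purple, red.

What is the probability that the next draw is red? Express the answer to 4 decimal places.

For each hypothesis, P(data | H) works out to: P(data | bowl A) = (6/9)(6/9)(3/9)(3/9)(6/9) = 0.032922; P(data | bowl B) = (2/7)(2/7)(5/7)(5/7)(2/7) = 0.0119; P(data | bowl C) = (1/7)(1/7)(6/7)(6/7)(1/7) = 0.002142.
Weighting by the prior gives 1/3 · 0.032922 = 0.010974, 1/3 · 0.0119 = 0.0039666, 1/3 · 0.002142 = 0.00071399; these sum to 0.015655.
Normalising, the posterior is P(bowl A | data) = 0.70101, P(bowl B | data) = 0.25338, P(bowl C | data) = 0.045609.
So P(red next | data) = Σ P(red next | H) P(H | data) = (2/3)(0.70101) + (2/7)(0.25338) + (1/7)(0.045609) = 0.54625.

0.5462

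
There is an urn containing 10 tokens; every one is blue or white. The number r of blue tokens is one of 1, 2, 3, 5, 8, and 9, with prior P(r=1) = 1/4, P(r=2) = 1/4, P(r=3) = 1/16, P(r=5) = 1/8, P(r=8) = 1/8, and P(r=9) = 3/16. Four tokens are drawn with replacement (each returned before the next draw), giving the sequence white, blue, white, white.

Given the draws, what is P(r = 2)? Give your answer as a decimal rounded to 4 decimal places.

Compute the likelihood of the observed sequence for each case: P(data | r = 1) = (9/10)(1/10)(9/10)(9/10) = 0.0729; P(data | r = 2) = (8/10)(2/10)(8/10)(8/10) = 0.1024; P(data | r = 3) = (7/10)(3/10)(7/10)(7/10) = 0.1029; P(data | r = 5) = (5/10)(5/10)(5/10)(5/10) = 0.0625; P(data | r = 8) = (2/10)(8/10)(2/10)(2/10) = 0.0064; P(data | r = 9) = (1/10)(9/10)(1/10)(1/10) = 0.0009.
Weighting by the prior gives 1/4 · 0.0729 = 0.018225, 1/4 · 0.1024 = 0.0256, 1/16 · 0.1029 = 0.0064313, 1/8 · 0.0625 = 0.0078125, 1/8 · 0.0064 = 0.0008, 3/16 · 0.0009 = 0.00016875; with total 0.059037.
Hence P(r = 2 | data) = (0.0256) / (0.059037) = 0.43362.

0.4336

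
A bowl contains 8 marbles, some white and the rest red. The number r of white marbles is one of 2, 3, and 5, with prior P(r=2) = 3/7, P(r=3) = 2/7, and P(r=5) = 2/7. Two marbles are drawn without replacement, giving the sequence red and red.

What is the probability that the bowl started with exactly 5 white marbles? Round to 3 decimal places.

0.085

For each hypothesis, P(data | H) works out to: P(data | r = 2) = (6/8)(5/7) = 15/28; P(data | r = 3) = (5/8)(4/7) = 5/14; P(data | r = 5) = (3/8)(2/7) = 3/28.
Multiplying each by its prior: 3/7 · 15/28 = 45/196, 2/7 · 5/14 = 5/49, 2/7 · 3/28 = 3/98; with total 71/196.
Hence P(r = 5 | data) = (3/98) / (71/196) = 6/71.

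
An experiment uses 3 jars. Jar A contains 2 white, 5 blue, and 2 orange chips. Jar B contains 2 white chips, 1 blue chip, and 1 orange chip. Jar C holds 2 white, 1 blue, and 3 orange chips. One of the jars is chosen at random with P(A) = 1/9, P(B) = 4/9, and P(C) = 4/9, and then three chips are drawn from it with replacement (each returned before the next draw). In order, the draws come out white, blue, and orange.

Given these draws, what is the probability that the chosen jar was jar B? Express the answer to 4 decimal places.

For each hypothesis, P(data | H) works out to: P(data | jar A) = (2/9)(5/9)(2/9) = 0.027435; P(data | jar B) = (2/4)(1/4)(1/4) = 0.03125; P(data | jar C) = (2/6)(1/6)(3/6) = 0.027778.
Weighting by the prior gives 1/9 · 0.027435 = 0.0030483, 4/9 · 0.03125 = 0.013889, 4/9 · 0.027778 = 0.012346; summing to 0.029283.
Hence P(jar B | data) = (0.013889) / (0.029283) = 0.4743.

0.4743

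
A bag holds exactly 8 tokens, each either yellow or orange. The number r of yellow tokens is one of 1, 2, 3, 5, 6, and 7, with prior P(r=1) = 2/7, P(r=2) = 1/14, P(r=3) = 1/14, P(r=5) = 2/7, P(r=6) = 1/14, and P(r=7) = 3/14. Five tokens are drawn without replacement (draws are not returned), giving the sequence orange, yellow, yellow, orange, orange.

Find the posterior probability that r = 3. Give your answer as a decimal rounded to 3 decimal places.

For each hypothesis, P(data | H) works out to: P(data | r = 1) = (7/8)(1/7)(0/6) = 0; P(data | r = 2) = (6/8)(2/7)(1/6)(5/5)(4/4) = 1/28; P(data | r = 3) = (5/8)(3/7)(2/6)(4/5)(3/4) = 3/56; P(data | r = 5) = (3/8)(5/7)(4/6)(2/5)(1/4) = 1/56; P(data | r = 6) = (2/8)(6/7)(5/6)(1/5)(0/4) = 0; P(data | r = 7) = (1/8)(7/7)(6/6)(0/5) = 0.
Multiplying each by its prior: 2/7 · 0 = 0, 1/14 · 1/28 = 1/392, 1/14 · 3/56 = 3/784, 2/7 · 1/56 = 1/196, 1/14 · 0 = 0, 3/14 · 0 = 0; summing to 9/784.
So P(r = 3 | data) = (3/784) / (9/784) = 1/3.

0.333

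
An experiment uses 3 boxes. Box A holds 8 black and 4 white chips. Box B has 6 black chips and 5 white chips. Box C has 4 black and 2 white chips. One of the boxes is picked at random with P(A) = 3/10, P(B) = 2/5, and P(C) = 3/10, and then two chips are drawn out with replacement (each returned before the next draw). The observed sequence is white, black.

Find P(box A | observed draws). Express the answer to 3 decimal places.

For each hypothesis, P(data | H) works out to: P(data | box A) = (4/12)(8/12) = 0.22222; P(data | box B) = (5/11)(6/11) = 0.24793; P(data | box C) = (2/6)(4/6) = 0.22222.
The prior-weighted likelihoods are 3/10 · 0.22222 = 0.066667, 2/5 · 0.24793 = 0.099174, 3/10 · 0.22222 = 0.066667; these sum to 0.23251.
By Bayes' rule, P(box A | data) = (0.066667) / (0.23251) = 0.28673.

0.287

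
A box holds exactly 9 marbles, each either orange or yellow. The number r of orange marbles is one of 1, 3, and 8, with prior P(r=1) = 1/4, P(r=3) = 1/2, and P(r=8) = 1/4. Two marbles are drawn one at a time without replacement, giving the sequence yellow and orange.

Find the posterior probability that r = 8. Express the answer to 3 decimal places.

Under each hypothesis, the probability of the observed sequence is: P(data | r = 1) = (8/9)(1/8) = 1/9; P(data | r = 3) = (6/9)(3/8) = 1/4; P(data | r = 8) = (1/9)(8/8) = 1/9.
The prior-weighted likelihoods are 1/4 · 1/9 = 1/36, 1/2 · 1/4 = 1/8, 1/4 · 1/9 = 1/36; these sum to 13/72.
By Bayes' rule, P(r = 8 | data) = (1/36) / (13/72) = 2/13.

0.154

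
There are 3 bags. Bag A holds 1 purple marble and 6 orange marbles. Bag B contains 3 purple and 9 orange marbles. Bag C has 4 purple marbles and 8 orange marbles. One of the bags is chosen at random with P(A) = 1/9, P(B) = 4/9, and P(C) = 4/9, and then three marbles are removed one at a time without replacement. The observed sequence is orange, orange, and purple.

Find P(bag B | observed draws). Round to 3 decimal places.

0.443

The likelihood of the observed sequence under each hypothesis: P(data | bag A) = (6/7)(5/6)(1/5) = 0.14286; P(data | bag B) = (9/12)(8/11)(3/10) = 0.16364; P(data | bag C) = (8/12)(7/11)(4/10) = 0.1697.
Multiplying each by its prior: 1/9 · 0.14286 = 0.015873, 4/9 · 0.16364 = 0.072727, 4/9 · 0.1697 = 0.075421; summing to 0.16402.
So P(bag B | data) = (0.072727) / (0.16402) = 0.4434.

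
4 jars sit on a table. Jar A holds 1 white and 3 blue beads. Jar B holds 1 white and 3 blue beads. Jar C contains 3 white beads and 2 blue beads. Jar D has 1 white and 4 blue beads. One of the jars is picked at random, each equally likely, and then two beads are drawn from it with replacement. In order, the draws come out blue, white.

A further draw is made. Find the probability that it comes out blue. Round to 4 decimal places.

0.6519

The likelihood of the observed sequence under each hypothesis: P(data | jar A) = (3/4)(1/4) = 3/16; P(data | jar B) = (3/4)(1/4) = 3/16; P(data | jar C) = (2/5)(3/5) = 6/25; P(data | jar D) = (4/5)(1/5) = 4/25.
Weighting by the prior gives 1/4 · 3/16 = 3/64, 1/4 · 3/16 = 3/64, 1/4 · 6/25 = 3/50, 1/4 · 4/25 = 1/25; with total 31/160.
Normalising, the posterior is P(jar A | data) = 0.24194, P(jar B | data) = 0.24194, P(jar C | data) = 0.30968, P(jar D | data) = 0.20645.
So P(blue next | data) = Σ P(blue next | H) P(H | data) = (3/4)(0.24194) + (3/4)(0.24194) + (2/5)(0.30968) + (4/5)(0.20645) = 0.65194.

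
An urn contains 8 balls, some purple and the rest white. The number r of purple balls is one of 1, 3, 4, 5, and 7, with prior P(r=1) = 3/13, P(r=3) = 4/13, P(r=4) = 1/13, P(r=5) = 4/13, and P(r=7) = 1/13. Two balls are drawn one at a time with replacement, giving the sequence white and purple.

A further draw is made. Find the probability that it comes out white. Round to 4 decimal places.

0.5320

Under each hypothesis, the probability of the observed sequence is: P(data | r = 1) = (7/8)(1/8) = 7/64; P(data | r = 3) = (5/8)(3/8) = 15/64; P(data | r = 4) = (4/8)(4/8) = 1/4; P(data | r = 5) = (3/8)(5/8) = 15/64; P(data | r = 7) = (1/8)(7/8) = 7/64.
Multiplying each by its prior: 3/13 · 7/64 = 21/832, 4/13 · 15/64 = 15/208, 1/13 · 1/4 = 1/52, 4/13 · 15/64 = 15/208, 1/13 · 7/64 = 7/832; these sum to 41/208.
The posterior is then P(r = 1 | data) = 21/164, P(r = 3 | data) = 15/41, P(r = 4 | data) = 4/41, P(r = 5 | data) = 15/41, P(r = 7 | data) = 7/164.
The predictive probability is P(white next | data) = (7/8)(21/164) + (5/8)(15/41) + (1/2)(4/41) + (3/8)(15/41) + (1/8)(7/164) = 349/656.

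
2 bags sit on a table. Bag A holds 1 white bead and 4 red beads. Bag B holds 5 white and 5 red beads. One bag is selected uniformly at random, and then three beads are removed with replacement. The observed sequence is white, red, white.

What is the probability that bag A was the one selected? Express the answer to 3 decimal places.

0.204

For each hypothesis, P(data | H) works out to: P(data | bag A) = (1/5)(4/5)(1/5) = 0.032; P(data | bag B) = (5/10)(5/10)(5/10) = 0.125.
Multiplying each by its prior: 1/2 · 0.032 = 0.016, 1/2 · 0.125 = 0.0625; summing to 0.0785.
Hence P(bag A | data) = (0.016) / (0.0785) = 0.20382.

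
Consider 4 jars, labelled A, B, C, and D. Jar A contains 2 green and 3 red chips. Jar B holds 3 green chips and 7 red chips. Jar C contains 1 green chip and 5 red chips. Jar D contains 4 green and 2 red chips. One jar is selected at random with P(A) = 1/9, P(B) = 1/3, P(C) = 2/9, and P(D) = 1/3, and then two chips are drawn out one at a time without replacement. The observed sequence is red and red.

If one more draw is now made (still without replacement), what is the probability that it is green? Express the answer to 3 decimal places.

0.389

For each hypothesis, P(data | H) works out to: P(data | jar A) = (3/5)(2/4) = 3/10; P(data | jar B) = (7/10)(6/9) = 7/15; P(data | jar C) = (5/6)(4/5) = 2/3; P(data | jar D) = (2/6)(1/5) = 1/15.
Multiplying each by its prior: 1/9 · 3/10 = 1/30, 1/3 · 7/15 = 7/45, 2/9 · 2/3 = 4/27, 1/3 · 1/15 = 1/45; with total 97/270.
The posterior is then P(jar A | data) = 9/97, P(jar B | data) = 42/97, P(jar C | data) = 40/97, P(jar D | data) = 6/97.
So P(green next | data) = Σ P(green next | H) P(H | data) = (2/3)(9/97) + (3/8)(42/97) + (1/4)(40/97) + (1)(6/97) = 151/388.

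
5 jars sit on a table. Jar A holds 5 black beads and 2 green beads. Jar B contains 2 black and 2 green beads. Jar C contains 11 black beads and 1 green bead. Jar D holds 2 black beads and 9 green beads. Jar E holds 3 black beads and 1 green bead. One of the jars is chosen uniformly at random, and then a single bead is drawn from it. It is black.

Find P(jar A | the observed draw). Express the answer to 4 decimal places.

0.2332

Under each hypothesis, the probability of this draw is: P(data | jar A) = (5/7) = 5/7; P(data | jar B) = (2/4) = 1/2; P(data | jar C) = (11/12) = 11/12; P(data | jar D) = (2/11) = 2/11; P(data | jar E) = (3/4) = 3/4.
The prior-weighted likelihoods are 1/5 · 5/7 = 1/7, 1/5 · 1/2 = 1/10, 1/5 · 11/12 = 11/60, 1/5 · 2/11 = 2/55, 1/5 · 3/4 = 3/20; with total 283/462.
By Bayes' rule, P(jar A | data) = (1/7) / (283/462) = 66/283.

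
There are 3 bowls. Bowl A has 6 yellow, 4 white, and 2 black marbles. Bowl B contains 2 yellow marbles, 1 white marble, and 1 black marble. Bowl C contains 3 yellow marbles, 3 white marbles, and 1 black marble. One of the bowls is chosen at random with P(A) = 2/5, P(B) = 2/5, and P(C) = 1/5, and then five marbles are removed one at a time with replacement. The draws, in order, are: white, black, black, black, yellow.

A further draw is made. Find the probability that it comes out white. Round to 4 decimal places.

0.2875

For each hypothesis, P(data | H) works out to: P(data | bowl A) = (4/12)(2/12)(2/12)(2/12)(6/12) = 0.0007716; P(data | bowl B) = (1/4)(1/4)(1/4)(1/4)(2/4) = 0.0019531; P(data | bowl C) = (3/7)(1/7)(1/7)(1/7)(3/7) = 0.00053549.
Multiplying each by its prior: 2/5 · 0.0007716 = 0.00030864, 2/5 · 0.0019531 = 0.00078125, 1/5 · 0.00053549 = 0.0001071; summing to 0.001197.
Normalising, the posterior is P(bowl A | data) = 0.25785, P(bowl B | data) = 0.65268, P(bowl C | data) = 0.089473.
Averaging over the posterior, P(white next | data) = (1/3)(0.25785) + (1/4)(0.65268) + (3/7)(0.089473) = 0.28746.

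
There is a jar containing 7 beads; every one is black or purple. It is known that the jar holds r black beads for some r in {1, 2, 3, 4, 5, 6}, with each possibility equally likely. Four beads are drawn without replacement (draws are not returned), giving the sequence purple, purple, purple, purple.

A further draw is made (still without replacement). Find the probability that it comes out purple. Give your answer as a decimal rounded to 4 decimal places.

The likelihood of the observed sequence under each hypothesis: P(data | r = 1) = (6/7)(5/6)(4/5)(3/4) = 3/7; P(data | r = 2) = (5/7)(4/6)(3/5)(2/4) = 1/7; P(data | r = 3) = (4/7)(3/6)(2/5)(1/4) = 1/35; P(data | r = 4) = (3/7)(2/6)(1/5)(0/4) = 0; P(data | r = 5) = (2/7)(1/6)(0/5) = 0; P(data | r = 6) = (1/7)(0/6) = 0.
Multiplying each by its prior: 1/6 · 3/7 = 1/14, 1/6 · 1/7 = 1/42, 1/6 · 1/35 = 1/210, 1/6 · 0 = 0, 1/6 · 0 = 0, 1/6 · 0 = 0; summing to 1/10.
Dividing through by the total gives posterior P(r = 1 | data) = 5/7, P(r = 2 | data) = 5/21, P(r = 3 | data) = 1/21, P(r = 4 | data) = 0, P(r = 5 | data) = 0, P(r = 6 | data) = 0.
So P(purple next | data) = Σ P(purple next | H) P(H | data) = (2/3)(5/7) + (1/3)(5/21) + (0)(1/21) = 5/9.

0.5556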